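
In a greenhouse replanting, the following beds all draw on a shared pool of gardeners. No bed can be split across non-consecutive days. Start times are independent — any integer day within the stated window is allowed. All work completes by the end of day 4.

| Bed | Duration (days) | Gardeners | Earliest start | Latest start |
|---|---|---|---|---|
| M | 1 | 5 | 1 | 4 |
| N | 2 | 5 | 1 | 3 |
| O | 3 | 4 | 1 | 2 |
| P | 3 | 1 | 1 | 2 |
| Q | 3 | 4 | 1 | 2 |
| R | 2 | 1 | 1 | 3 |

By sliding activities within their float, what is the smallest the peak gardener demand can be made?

Early-start (M@1, N@1, O@1, P@1, Q@1, R@1) gives peak 20: d1:20  d2:15  d3:9  d4:0.
Shift P→2, Q→2, R→3.
Schedule M@1, N@1, O@1, P@2, Q@2, R@3: d1:14  d2:14  d3:10  d4:6 — peak 14.

14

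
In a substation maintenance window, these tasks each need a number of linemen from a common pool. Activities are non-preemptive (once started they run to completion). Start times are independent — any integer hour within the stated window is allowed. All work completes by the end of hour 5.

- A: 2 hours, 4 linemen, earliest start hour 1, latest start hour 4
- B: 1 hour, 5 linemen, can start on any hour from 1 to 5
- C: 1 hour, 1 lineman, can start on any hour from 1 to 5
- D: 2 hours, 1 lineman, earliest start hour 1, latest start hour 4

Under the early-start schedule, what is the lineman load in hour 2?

5

At early start, hour 2 has: A, D.
Demand: 4 + 1 = 5.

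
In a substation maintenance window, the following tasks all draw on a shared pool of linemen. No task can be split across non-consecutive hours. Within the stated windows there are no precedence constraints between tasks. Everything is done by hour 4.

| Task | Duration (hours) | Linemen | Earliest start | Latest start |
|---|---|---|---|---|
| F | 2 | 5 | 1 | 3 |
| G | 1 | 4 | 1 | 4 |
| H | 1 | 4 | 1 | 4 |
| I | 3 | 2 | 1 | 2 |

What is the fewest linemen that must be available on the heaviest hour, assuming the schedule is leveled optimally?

7

Early-start (F@1, G@1, H@1, I@1) gives peak 15: h1:15  h2:7  h3:2  h4:0.
Shift G→3, H→4.
Schedule F@1, G@3, H@4, I@1: h1:7  h2:7  h3:6  h4:4 — peak 7.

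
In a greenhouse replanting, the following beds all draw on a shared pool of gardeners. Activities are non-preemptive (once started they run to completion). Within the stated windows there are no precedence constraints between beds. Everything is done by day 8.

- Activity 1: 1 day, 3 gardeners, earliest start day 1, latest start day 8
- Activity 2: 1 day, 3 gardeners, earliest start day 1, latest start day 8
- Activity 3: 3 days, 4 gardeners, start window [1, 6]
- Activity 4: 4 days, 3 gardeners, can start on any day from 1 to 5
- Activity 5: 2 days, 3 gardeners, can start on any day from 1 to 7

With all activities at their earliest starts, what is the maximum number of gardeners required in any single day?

Early-start schedule: Activity 1@1, Activity 2@1, Activity 3@1, Activity 4@1, Activity 5@1.
Load per day: day 1: 16, day 2: 10, day 3: 7, day 4: 3, day 5: 0, day 6: 0, day 7: 0, day 8: 0.
Peak is 16.

16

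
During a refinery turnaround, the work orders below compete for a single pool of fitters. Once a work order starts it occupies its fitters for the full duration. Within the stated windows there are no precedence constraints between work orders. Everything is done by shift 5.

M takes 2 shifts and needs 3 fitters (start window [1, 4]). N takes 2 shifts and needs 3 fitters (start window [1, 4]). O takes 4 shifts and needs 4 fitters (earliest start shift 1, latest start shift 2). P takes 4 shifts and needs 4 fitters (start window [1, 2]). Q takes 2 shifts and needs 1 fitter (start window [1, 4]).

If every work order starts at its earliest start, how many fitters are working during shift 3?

8

At early start, shift 3 has: O, P.
Demand: 4 + 4 = 8.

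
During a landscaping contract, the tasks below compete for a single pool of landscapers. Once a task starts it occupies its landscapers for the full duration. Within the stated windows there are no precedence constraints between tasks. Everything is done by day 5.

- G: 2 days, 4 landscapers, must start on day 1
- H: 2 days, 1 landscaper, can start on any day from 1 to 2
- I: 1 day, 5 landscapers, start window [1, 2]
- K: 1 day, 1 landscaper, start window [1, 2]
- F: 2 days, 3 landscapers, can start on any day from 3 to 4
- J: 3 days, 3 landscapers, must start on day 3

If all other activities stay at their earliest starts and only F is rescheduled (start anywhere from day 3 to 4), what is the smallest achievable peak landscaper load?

11

F@3: d1:11  d2:5  d3:6  d4:6  d5:3 → peak 11
F@4: d1:11  d2:5  d3:3  d4:6  d5:6 → peak 11
Best is F@3, peak 11.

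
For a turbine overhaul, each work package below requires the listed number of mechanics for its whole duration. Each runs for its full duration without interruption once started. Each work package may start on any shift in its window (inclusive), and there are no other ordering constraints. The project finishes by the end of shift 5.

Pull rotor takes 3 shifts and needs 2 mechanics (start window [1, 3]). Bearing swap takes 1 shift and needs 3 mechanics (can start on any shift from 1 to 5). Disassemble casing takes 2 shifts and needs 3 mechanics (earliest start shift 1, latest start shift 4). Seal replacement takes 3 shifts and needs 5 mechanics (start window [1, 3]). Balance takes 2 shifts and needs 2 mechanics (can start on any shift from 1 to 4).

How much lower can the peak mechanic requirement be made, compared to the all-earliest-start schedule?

7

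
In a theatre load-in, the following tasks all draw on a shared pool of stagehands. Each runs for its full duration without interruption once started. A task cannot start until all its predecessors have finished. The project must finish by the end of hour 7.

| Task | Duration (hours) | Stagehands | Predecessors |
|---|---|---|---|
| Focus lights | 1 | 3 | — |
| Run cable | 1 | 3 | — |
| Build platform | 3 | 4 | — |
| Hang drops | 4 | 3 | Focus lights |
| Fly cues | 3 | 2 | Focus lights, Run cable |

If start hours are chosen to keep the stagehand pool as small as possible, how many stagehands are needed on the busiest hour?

7

Early-start (Focus lights@1, Run cable@1, Build platform@1, Hang drops@2, Fly cues@2) gives peak 10: h1:10  h2:9  h3:9  h4:5  h5:3  h6:0  h7:0.
Shift Build platform→2, Fly cues→5.
Schedule Focus lights@1, Run cable@1, Build platform@2, Hang drops@2, Fly cues@5: h1:6  h2:7  h3:7  h4:7  h5:5  h6:2  h7:2 — peak 7.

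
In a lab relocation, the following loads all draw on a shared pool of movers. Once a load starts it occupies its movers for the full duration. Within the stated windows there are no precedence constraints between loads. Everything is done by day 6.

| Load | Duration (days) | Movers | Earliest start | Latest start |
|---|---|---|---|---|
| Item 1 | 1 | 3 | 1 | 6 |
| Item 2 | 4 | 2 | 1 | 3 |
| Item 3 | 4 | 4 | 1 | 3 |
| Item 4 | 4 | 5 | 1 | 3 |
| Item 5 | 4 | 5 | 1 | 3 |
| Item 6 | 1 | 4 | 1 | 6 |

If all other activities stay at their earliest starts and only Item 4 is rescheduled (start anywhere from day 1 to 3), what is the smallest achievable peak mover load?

18

Item 4@1: d1:23  d2:16  d3:16  d4:16  d5:0  d6:0 → peak 23
Item 4@2: d1:18  d2:16  d3:16  d4:16  d5:5  d6:0 → peak 18
Item 4@3: d1:18  d2:11  d3:16  d4:16  d5:5  d6:5 → peak 18
Best is Item 4@2, peak 18.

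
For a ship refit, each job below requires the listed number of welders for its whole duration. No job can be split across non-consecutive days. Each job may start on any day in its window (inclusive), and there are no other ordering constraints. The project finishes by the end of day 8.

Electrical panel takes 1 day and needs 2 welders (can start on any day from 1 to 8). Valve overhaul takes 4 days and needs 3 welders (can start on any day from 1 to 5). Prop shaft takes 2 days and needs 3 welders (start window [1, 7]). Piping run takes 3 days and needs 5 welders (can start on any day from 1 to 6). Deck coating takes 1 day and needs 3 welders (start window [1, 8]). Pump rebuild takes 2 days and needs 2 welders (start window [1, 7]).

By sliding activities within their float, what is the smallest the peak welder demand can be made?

Early-start (Electrical panel@1, Valve overhaul@1, Prop shaft@1, Piping run@1, Deck coating@1, Pump rebuild@1) gives peak 18: d1:18  d2:13  d3:8  d4:3  d5:0  d6:0  d7:0  d8:0.
Shift Prop shaft→2, Piping run→6, Deck coating→5, Pump rebuild→4.
Schedule Electrical panel@1, Valve overhaul@1, Prop shaft@2, Piping run@6, Deck coating@5, Pump rebuild@4: d1:5  d2:6  d3:6  d4:5  d5:5  d6:5  d7:5  d8:5 — peak 6.
Total welder-days = 42 over 8 days ⇒ peak ≥ ⌈42/8⌉ = 6, so 6 is optimal.

6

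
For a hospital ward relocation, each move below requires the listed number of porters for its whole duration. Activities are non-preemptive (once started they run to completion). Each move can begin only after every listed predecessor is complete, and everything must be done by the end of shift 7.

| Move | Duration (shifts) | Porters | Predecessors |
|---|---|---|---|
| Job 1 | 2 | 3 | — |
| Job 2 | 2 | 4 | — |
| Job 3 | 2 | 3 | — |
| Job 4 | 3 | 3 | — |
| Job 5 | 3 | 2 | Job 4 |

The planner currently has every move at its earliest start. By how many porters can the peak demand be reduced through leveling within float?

Early-start peak: s1:13  s2:13  s3:3  s4:2  s5:2  s6:2  s7:0 ⇒ 13.
Leveled (Job 1@1, Job 2@4, Job 3@6, Job 4@1, Job 5@4): s1:6  s2:6  s3:3  s4:6  s5:6  s6:5  s7:3 ⇒ 6.
Reduction 13 − 6 = 7.

7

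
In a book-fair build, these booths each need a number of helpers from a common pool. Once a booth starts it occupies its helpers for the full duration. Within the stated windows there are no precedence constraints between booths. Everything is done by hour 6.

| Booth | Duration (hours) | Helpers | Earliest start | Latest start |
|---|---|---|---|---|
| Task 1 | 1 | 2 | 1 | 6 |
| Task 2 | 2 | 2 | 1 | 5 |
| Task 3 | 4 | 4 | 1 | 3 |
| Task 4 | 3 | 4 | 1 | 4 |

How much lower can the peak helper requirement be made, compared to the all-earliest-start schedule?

4

Early-start peak: h1:12  h2:10  h3:8  h4:4  h5:0  h6:0 ⇒ 12.
Leveled (Task 1@1, Task 2@1, Task 3@1, Task 4@3): h1:8  h2:6  h3:8  h4:8  h5:4  h6:0 ⇒ 8.
Reduction 12 − 8 = 4.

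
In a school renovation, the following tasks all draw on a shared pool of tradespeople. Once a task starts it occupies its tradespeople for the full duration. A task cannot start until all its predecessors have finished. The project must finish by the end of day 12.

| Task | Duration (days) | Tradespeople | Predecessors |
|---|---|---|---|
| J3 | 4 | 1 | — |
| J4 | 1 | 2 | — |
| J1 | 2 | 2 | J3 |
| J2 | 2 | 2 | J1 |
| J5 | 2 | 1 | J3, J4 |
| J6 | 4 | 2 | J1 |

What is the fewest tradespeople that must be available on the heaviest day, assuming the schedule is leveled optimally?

3

Early-start (J3@1, J4@1, J1@5, J2@7, J5@5, J6@7) gives peak 4: d1:3  d2:1  d3:1  d4:1  d5:3  d6:3  d7:4  d8:4  d9:2  d10:2  d11:0  d12:0.
Shift J6→9.
Schedule J3@1, J4@1, J1@5, J2@7, J5@5, J6@9: d1:3  d2:1  d3:1  d4:1  d5:3  d6:3  d7:2  d8:2  d9:2  d10:2  d11:2  d12:2 — peak 3.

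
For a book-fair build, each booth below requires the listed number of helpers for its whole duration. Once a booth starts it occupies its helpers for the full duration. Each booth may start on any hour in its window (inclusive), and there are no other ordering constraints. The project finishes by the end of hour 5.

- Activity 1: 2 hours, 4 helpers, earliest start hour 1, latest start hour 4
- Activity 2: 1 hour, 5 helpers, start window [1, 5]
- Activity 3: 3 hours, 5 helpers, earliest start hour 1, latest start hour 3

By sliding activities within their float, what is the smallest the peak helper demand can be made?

9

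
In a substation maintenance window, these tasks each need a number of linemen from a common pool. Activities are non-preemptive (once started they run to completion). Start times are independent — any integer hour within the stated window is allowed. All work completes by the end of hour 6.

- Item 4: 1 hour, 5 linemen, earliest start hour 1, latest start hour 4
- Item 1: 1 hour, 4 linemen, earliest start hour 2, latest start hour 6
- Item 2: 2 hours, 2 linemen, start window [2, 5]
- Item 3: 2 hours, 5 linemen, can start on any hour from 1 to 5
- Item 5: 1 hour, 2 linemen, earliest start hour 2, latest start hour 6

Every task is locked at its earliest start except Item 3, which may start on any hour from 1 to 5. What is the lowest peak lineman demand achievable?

Item 3@1: h1:10  h2:13  h3:2  h4:0  h5:0  h6:0 → peak 13
Item 3@2: h1:5  h2:13  h3:7  h4:0  h5:0  h6:0 → peak 13
Item 3@3: h1:5  h2:8  h3:7  h4:5  h5:0  h6:0 → peak 8
Item 3@4: h1:5  h2:8  h3:2  h4:5  h5:5  h6:0 → peak 8
Item 3@5: h1:5  h2:8  h3:2  h4:0  h5:5  h6:5 → peak 8
Best is Item 3@3, peak 8.

8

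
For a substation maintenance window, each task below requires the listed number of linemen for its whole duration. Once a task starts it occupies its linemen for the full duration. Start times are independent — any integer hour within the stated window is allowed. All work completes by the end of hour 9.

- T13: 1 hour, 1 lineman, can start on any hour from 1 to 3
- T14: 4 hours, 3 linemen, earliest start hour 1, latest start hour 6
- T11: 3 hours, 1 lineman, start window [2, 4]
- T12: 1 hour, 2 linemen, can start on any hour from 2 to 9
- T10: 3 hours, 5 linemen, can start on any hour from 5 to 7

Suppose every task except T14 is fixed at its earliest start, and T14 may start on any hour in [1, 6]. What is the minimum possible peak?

6

T14@1: h1:4  h2:6  h3:4  h4:4  h5:5  h6:5  h7:5  h8:0  h9:0 → peak 6
T14@2: h1:1  h2:6  h3:4  h4:4  h5:8  h6:5  h7:5  h8:0  h9:0 → peak 8
T14@3: h1:1  h2:3  h3:4  h4:4  h5:8  h6:8  h7:5  h8:0  h9:0 → peak 8
T14@4: h1:1  h2:3  h3:1  h4:4  h5:8  h6:8  h7:8  h8:0  h9:0 → peak 8
T14@5: h1:1  h2:3  h3:1  h4:1  h5:8  h6:8  h7:8  h8:3  h9:0 → peak 8
T14@6: h1:1  h2:3  h3:1  h4:1  h5:5  h6:8  h7:8  h8:3  h9:3 → peak 8
Best is T14@1, peak 6.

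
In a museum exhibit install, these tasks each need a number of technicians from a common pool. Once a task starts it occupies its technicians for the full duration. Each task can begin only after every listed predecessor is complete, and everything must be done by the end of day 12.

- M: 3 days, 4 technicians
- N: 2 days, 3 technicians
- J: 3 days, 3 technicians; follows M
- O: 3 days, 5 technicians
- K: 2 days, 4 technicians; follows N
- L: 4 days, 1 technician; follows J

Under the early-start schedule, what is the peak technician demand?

Early-start schedule: M@1, N@1, J@4, O@1, K@3, L@7.
Load per day: day 1: 12, day 2: 12, day 3: 13, day 4: 7, day 5: 3, day 6: 3, day 7: 1, day 8: 1, day 9: 1, day 10: 1, day 11: 0, day 12: 0.
Peak is 13.

13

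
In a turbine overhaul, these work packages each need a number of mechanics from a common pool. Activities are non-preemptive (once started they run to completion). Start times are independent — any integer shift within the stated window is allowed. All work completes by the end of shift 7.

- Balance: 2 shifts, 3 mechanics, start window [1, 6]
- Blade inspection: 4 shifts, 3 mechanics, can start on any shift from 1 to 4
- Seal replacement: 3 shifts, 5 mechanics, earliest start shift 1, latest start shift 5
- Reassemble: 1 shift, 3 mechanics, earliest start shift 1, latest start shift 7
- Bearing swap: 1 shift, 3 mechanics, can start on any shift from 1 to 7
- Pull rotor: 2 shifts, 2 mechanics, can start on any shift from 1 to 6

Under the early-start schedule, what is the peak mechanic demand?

Early-start schedule: Balance@1, Blade inspection@1, Seal replacement@1, Reassemble@1, Bearing swap@1, Pull rotor@1.
Load per shift: shift 1: 19, shift 2: 13, shift 3: 8, shift 4: 3, shift 5: 0, shift 6: 0, shift 7: 0.
Peak is 19.

19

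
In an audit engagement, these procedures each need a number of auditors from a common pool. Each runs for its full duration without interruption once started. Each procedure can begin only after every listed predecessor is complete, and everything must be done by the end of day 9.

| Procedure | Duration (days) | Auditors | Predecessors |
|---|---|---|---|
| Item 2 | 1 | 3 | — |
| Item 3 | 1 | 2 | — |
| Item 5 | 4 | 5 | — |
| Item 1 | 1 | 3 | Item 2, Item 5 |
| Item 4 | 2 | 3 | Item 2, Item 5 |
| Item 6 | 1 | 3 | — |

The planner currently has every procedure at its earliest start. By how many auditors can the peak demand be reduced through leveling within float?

Early-start peak: d1:13  d2:5  d3:5  d4:5  d5:6  d6:3  d7:0  d8:0  d9:0 ⇒ 13.
Leveled (Item 2@1, Item 3@1, Item 5@2, Item 1@6, Item 4@7, Item 6@9): d1:5  d2:5  d3:5  d4:5  d5:5  d6:3  d7:3  d8:3  d9:3 ⇒ 5.
Reduction 13 − 5 = 8.

8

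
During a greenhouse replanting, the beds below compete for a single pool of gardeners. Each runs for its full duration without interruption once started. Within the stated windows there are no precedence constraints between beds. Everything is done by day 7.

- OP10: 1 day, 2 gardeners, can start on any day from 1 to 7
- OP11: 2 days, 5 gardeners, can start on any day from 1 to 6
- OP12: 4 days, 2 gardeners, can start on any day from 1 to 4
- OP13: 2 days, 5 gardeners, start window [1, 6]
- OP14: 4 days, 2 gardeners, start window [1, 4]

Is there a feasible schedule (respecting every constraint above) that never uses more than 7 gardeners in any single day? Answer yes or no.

yes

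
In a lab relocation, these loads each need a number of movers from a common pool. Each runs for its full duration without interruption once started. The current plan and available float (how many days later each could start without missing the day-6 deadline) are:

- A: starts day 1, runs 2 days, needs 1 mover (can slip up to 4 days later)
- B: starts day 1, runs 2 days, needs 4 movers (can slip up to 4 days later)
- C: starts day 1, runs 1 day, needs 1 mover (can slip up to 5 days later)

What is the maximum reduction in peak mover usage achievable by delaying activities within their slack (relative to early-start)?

Early-start peak: d1:6  d2:5  d3:0  d4:0  d5:0  d6:0 ⇒ 6.
Leveled (A@1, B@3, C@1): d1:2  d2:1  d3:4  d4:4  d5:0  d6:0 ⇒ 4.
Reduction 6 − 4 = 2.

2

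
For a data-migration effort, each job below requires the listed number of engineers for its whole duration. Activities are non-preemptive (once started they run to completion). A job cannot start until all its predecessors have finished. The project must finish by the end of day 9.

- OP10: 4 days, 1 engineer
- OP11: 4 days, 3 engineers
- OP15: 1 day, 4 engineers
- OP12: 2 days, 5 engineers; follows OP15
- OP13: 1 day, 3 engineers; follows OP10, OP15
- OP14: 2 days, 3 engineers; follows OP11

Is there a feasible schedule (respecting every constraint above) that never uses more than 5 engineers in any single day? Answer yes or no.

no

The minimum achievable peak is 6; 5 < 6, so no feasible schedule stays within the cap.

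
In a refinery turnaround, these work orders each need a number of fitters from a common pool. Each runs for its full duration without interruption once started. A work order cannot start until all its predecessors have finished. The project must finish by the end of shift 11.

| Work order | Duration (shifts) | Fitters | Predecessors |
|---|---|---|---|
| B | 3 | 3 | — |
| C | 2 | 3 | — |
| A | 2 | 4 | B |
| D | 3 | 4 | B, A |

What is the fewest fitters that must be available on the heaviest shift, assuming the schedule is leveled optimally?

Early-start (B@1, C@1, A@4, D@6) gives peak 6: s1:6  s2:6  s3:3  s4:4  s5:4  s6:4  s7:4  s8:4  s9:0  s10:0  s11:0.
Shift C→4, A→6, D→8.
Schedule B@1, C@4, A@6, D@8: s1:3  s2:3  s3:3  s4:3  s5:3  s6:4  s7:4  s8:4  s9:4  s10:4  s11:0 — peak 4.
Total fitter-shifts = 35 over 11 shifts ⇒ peak ≥ ⌈35/11⌉ = 4, so 4 is optimal.

4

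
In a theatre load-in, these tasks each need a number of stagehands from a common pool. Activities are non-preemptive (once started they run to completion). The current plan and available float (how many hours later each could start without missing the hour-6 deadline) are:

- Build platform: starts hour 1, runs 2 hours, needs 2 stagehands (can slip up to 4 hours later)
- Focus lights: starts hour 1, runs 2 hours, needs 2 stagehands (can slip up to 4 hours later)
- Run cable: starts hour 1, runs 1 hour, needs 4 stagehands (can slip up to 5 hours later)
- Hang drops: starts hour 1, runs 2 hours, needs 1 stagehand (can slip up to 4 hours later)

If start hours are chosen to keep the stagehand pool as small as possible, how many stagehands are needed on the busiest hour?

4

Early-start (Build platform@1, Focus lights@1, Run cable@1, Hang drops@1) gives peak 9: h1:9  h2:5  h3:0  h4:0  h5:0  h6:0.
Shift Run cable→3, Hang drops→4.
Schedule Build platform@1, Focus lights@1, Run cable@3, Hang drops@4: h1:4  h2:4  h3:4  h4:1  h5:1  h6:0 — peak 4.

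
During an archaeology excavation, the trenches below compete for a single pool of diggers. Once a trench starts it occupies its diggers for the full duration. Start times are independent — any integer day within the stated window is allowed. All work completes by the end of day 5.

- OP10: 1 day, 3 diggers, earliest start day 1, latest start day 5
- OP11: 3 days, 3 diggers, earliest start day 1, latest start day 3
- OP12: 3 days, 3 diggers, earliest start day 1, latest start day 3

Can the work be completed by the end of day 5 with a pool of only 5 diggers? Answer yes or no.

The minimum achievable peak is 6; 5 < 6, so no feasible schedule stays within the cap.

no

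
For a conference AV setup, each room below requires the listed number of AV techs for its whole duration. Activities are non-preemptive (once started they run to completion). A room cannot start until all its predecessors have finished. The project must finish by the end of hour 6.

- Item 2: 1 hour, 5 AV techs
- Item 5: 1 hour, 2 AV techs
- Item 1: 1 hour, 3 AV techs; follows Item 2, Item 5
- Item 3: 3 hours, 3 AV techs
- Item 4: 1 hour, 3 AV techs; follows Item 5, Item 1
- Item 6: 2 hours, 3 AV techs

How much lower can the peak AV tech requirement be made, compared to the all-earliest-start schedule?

7

Early-start peak: h1:13  h2:9  h3:6  h4:0  h5:0  h6:0 ⇒ 13.
Leveled (Item 2@1, Item 5@2, Item 1@3, Item 3@2, Item 4@4, Item 6@5): h1:5  h2:5  h3:6  h4:6  h5:3  h6:3 ⇒ 6.
Reduction 13 − 6 = 7.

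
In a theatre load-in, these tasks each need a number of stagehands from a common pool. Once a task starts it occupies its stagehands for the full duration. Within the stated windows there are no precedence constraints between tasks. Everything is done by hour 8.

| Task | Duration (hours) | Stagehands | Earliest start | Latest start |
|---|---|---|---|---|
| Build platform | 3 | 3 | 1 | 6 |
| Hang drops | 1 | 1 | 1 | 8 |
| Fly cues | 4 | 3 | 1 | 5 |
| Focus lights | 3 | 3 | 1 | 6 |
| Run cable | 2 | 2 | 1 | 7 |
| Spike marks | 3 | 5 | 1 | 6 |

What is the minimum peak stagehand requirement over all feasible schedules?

8

Early-start (Build platform@1, Hang drops@1, Fly cues@1, Focus lights@1, Run cable@1, Spike marks@1) gives peak 17: h1:17  h2:16  h3:14  h4:3  h5:0  h6:0  h7:0  h8:0.
Shift Focus lights→4, Run cable→2, Spike marks→5.
Schedule Build platform@1, Hang drops@1, Fly cues@1, Focus lights@4, Run cable@2, Spike marks@5: h1:7  h2:8  h3:8  h4:6  h5:8  h6:8  h7:5  h8:0 — peak 8.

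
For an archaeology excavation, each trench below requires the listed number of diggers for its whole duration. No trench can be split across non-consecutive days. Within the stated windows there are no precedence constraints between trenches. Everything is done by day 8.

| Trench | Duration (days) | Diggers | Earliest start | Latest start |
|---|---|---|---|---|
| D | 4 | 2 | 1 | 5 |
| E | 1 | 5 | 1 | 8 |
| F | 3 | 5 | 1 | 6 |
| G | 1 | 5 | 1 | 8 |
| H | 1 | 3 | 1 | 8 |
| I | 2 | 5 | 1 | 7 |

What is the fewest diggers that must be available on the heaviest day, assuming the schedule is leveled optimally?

7

Early-start (D@1, E@1, F@1, G@1, H@1, I@1) gives peak 25: d1:25  d2:12  d3:7  d4:2  d5:0  d6:0  d7:0  d8:0.
Shift F→2, G→5, H→6, I→7.
Schedule D@1, E@1, F@2, G@5, H@6, I@7: d1:7  d2:7  d3:7  d4:7  d5:5  d6:3  d7:5  d8:5 — peak 7.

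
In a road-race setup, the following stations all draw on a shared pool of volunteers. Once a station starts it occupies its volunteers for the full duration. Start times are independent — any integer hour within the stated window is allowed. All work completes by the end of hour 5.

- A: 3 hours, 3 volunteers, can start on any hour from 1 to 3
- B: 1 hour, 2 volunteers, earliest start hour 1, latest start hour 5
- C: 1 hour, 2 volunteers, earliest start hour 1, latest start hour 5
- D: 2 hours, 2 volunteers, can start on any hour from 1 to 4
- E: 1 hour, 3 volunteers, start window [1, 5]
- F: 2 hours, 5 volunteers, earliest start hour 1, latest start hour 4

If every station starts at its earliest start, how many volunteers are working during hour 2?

At early start, hour 2 has: A, D, F.
Demand: 3 + 2 + 5 = 10.

10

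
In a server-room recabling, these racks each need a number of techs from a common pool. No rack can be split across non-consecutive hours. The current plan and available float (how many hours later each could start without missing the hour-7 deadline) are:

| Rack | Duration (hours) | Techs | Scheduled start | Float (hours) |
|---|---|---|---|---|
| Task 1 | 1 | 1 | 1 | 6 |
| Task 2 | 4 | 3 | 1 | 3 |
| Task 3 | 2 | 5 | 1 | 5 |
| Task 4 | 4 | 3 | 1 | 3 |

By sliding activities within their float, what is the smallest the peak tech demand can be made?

Early-start (Task 1@1, Task 2@1, Task 3@1, Task 4@1) gives peak 12: h1:12  h2:11  h3:6  h4:6  h5:0  h6:0  h7:0.
Shift Task 3→6, Task 4→2.
Schedule Task 1@1, Task 2@1, Task 3@6, Task 4@2: h1:4  h2:6  h3:6  h4:6  h5:3  h6:5  h7:5 — peak 6.

6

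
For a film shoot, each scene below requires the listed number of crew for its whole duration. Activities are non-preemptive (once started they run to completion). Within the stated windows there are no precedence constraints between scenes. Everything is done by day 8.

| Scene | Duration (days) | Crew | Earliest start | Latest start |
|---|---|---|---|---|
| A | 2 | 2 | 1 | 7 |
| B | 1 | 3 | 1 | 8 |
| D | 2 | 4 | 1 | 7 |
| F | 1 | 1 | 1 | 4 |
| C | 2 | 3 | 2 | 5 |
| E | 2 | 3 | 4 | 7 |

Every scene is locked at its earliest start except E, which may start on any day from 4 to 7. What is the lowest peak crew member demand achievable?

10

E@4: d1:10  d2:9  d3:3  d4:3  d5:3  d6:0  d7:0  d8:0 → peak 10
E@5: d1:10  d2:9  d3:3  d4:0  d5:3  d6:3  d7:0  d8:0 → peak 10
E@6: d1:10  d2:9  d3:3  d4:0  d5:0  d6:3  d7:3  d8:0 → peak 10
E@7: d1:10  d2:9  d3:3  d4:0  d5:0  d6:0  d7:3  d8:3 → peak 10
Best is E@4, peak 10.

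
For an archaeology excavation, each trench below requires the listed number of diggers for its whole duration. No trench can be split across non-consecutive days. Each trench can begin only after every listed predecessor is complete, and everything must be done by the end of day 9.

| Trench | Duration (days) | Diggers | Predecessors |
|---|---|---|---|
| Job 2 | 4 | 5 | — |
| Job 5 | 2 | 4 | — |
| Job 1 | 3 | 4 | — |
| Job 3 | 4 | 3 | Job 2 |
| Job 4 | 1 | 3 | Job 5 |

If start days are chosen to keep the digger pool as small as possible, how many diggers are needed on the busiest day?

7

Early-start (Job 2@1, Job 5@1, Job 1@1, Job 3@5, Job 4@3) gives peak 13: d1:13  d2:13  d3:12  d4:5  d5:3  d6:3  d7:3  d8:3  d9:0.
Shift Job 5→5, Job 1→7, Job 4→9.
Schedule Job 2@1, Job 5@5, Job 1@7, Job 3@5, Job 4@9: d1:5  d2:5  d3:5  d4:5  d5:7  d6:7  d7:7  d8:7  d9:7 — peak 7.
Total digger-days = 55 over 9 days ⇒ peak ≥ ⌈55/9⌉ = 7, so 7 is optimal.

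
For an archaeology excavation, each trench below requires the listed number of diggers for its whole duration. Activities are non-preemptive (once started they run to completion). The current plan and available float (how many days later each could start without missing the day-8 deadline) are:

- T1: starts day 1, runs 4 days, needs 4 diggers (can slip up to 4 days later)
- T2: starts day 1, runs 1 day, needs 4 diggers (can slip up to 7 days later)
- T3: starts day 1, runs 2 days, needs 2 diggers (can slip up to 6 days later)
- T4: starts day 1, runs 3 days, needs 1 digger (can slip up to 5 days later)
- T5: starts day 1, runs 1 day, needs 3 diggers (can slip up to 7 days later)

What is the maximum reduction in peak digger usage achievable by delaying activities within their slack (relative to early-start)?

10

Early-start peak: d1:14  d2:7  d3:5  d4:4  d5:0  d6:0  d7:0  d8:0 ⇒ 14.
Leveled (T1@1, T2@5, T3@6, T4@6, T5@8): d1:4  d2:4  d3:4  d4:4  d5:4  d6:3  d7:3  d8:4 ⇒ 4.
Reduction 14 − 4 = 10.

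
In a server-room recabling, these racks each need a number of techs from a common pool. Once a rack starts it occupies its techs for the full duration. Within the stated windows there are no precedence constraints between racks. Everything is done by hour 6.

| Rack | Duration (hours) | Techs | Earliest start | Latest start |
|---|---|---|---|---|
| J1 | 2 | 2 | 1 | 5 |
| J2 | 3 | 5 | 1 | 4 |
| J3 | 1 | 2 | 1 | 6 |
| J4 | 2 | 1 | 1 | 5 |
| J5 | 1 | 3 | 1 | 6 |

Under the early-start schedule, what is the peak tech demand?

Early-start schedule: J1@1, J2@1, J3@1, J4@1, J5@1.
Load per hour: hour 1: 13, hour 2: 8, hour 3: 5, hour 4: 0, hour 5: 0, hour 6: 0.
Peak is 13.

13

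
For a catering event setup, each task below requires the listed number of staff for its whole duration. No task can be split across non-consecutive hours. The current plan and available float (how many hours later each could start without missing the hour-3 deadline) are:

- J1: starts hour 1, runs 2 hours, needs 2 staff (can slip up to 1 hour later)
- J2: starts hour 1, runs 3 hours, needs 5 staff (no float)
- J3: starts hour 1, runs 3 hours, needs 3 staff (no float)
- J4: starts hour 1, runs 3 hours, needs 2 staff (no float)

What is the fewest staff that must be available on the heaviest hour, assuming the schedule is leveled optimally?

12

Schedule J1@1, J2@1, J3@1, J4@1: h1:12  h2:12  h3:10 — peak 12.
Total staffer-hours = 34 over 3 hours ⇒ peak ≥ ⌈34/3⌉ = 12, so 12 is optimal.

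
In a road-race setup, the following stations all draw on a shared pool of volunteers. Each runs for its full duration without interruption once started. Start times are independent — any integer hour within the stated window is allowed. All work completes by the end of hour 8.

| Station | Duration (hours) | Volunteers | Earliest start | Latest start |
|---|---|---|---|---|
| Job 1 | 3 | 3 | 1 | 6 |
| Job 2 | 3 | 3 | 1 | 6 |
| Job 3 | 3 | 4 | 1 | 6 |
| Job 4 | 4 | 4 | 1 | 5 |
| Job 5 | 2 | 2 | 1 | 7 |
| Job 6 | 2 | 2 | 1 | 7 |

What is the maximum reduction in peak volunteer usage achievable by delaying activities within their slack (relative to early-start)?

Early-start peak: h1:18  h2:18  h3:14  h4:4  h5:0  h6:0  h7:0  h8:0 ⇒ 18.
Leveled (Job 1@1, Job 2@1, Job 3@4, Job 4@4, Job 5@1, Job 6@7): h1:8  h2:8  h3:6  h4:8  h5:8  h6:8  h7:6  h8:2 ⇒ 8.
Reduction 18 − 8 = 10.

10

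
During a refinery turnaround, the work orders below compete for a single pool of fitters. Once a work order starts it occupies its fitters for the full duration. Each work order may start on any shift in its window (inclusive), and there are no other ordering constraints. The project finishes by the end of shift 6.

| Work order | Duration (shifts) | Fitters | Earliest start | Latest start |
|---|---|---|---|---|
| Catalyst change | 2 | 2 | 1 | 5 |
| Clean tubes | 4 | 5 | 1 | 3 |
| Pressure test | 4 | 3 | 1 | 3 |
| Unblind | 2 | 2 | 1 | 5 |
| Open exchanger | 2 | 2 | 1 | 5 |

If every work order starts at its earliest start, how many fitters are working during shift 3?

8

At early start, shift 3 has: Clean tubes, Pressure test.
Demand: 5 + 3 = 8.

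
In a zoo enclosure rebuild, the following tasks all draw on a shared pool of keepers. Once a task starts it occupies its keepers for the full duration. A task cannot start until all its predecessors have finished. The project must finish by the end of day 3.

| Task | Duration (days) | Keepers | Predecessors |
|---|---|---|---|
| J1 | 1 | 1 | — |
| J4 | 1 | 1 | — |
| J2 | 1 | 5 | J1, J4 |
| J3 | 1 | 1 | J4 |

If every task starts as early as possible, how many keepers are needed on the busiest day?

Early-start schedule: J1@1, J4@1, J2@2, J3@2.
Load per day: day 1: 2, day 2: 6, day 3: 0.
Peak is 6.

6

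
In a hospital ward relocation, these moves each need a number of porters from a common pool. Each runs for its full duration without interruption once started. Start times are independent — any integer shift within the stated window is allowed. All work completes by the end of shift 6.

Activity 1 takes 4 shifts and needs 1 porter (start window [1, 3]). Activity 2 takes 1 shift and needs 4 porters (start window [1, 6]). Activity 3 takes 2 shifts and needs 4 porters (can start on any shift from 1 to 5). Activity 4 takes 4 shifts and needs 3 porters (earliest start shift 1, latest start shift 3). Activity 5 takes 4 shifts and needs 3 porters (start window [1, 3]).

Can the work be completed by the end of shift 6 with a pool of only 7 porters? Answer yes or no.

no

The minimum achievable peak is 8; 7 < 8, so no feasible schedule stays within the cap.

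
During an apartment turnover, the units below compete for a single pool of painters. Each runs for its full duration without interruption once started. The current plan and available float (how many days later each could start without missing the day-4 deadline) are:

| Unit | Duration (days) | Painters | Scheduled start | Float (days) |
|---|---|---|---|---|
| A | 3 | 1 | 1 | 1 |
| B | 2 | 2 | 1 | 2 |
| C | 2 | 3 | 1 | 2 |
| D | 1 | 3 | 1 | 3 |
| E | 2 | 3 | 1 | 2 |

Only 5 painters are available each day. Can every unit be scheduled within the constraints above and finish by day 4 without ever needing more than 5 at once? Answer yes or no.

Total painter-days = 22; over 4 days the average is 22/4 > 5, so some day must exceed 5.

no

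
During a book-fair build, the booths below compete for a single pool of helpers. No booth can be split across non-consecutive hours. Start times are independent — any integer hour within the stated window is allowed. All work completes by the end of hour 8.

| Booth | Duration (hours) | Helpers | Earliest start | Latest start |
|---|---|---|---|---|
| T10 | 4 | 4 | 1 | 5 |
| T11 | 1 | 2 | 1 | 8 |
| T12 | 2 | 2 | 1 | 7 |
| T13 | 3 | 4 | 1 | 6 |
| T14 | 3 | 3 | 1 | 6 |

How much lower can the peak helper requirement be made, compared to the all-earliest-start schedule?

8

Early-start peak: h1:15  h2:13  h3:11  h4:4  h5:0  h6:0  h7:0  h8:0 ⇒ 15.
Leveled (T10@1, T11@1, T12@2, T13@5, T14@4): h1:6  h2:6  h3:6  h4:7  h5:7  h6:7  h7:4  h8:0 ⇒ 7.
Reduction 15 − 7 = 8.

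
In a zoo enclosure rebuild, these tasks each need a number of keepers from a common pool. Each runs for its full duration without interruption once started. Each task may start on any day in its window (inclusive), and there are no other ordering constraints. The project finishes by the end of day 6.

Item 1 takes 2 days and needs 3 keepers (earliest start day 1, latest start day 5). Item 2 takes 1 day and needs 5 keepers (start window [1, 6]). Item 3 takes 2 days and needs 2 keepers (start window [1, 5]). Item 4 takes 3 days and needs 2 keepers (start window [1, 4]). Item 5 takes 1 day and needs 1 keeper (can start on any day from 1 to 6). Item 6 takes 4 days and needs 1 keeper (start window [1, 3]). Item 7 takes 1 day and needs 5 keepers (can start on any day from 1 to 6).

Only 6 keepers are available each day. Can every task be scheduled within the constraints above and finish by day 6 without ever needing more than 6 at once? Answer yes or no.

Schedule Item 1@1, Item 2@5, Item 3@3, Item 4@1, Item 5@1, Item 6@2, Item 7@6: d1:6  d2:6  d3:5  d4:3  d5:6  d6:5 — peak 6 ≤ 6.

yes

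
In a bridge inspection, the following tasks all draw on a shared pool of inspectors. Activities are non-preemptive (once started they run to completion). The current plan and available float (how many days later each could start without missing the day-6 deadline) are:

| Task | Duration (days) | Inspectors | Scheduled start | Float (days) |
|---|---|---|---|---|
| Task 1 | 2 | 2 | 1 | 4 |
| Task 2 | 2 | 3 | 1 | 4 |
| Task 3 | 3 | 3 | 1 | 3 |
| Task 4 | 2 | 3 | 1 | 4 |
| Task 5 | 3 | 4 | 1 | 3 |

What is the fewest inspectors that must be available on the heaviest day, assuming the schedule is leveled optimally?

7

Early-start (Task 1@1, Task 2@1, Task 3@1, Task 4@1, Task 5@1) gives peak 15: d1:15  d2:15  d3:7  d4:0  d5:0  d6:0.
Shift Task 2→3, Task 4→5, Task 5→4.
Schedule Task 1@1, Task 2@3, Task 3@1, Task 4@5, Task 5@4: d1:5  d2:5  d3:6  d4:7  d5:7  d6:7 — peak 7.
Total inspector-days = 37 over 6 days ⇒ peak ≥ ⌈37/6⌉ = 7, so 7 is optimal.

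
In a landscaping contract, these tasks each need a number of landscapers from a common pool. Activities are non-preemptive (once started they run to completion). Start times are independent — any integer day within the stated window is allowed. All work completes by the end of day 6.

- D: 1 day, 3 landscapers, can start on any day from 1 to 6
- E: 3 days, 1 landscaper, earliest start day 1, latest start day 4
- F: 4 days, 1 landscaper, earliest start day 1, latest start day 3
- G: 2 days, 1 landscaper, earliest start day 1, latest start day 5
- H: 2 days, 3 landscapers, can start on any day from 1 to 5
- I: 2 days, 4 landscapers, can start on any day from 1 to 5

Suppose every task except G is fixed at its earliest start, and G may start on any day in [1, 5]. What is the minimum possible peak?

12

G@1: d1:13  d2:10  d3:2  d4:1  d5:0  d6:0 → peak 13
G@2: d1:12  d2:10  d3:3  d4:1  d5:0  d6:0 → peak 12
G@3: d1:12  d2:9  d3:3  d4:2  d5:0  d6:0 → peak 12
G@4: d1:12  d2:9  d3:2  d4:2  d5:1  d6:0 → peak 12
G@5: d1:12  d2:9  d3:2  d4:1  d5:1  d6:1 → peak 12
Best is G@2, peak 12.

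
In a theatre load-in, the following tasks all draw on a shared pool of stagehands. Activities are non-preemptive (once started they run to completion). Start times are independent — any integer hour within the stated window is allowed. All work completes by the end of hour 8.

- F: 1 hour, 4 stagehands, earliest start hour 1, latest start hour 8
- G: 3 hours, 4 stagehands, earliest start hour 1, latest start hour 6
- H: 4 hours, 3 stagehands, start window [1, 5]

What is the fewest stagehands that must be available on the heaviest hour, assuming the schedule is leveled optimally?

4

Early-start (F@1, G@1, H@1) gives peak 11: h1:11  h2:7  h3:7  h4:3  h5:0  h6:0  h7:0  h8:0.
Shift G→2, H→5.
Schedule F@1, G@2, H@5: h1:4  h2:4  h3:4  h4:4  h5:3  h6:3  h7:3  h8:3 — peak 4.
Total stagehand-hours = 28 over 8 hours ⇒ peak ≥ ⌈28/8⌉ = 4, so 4 is optimal.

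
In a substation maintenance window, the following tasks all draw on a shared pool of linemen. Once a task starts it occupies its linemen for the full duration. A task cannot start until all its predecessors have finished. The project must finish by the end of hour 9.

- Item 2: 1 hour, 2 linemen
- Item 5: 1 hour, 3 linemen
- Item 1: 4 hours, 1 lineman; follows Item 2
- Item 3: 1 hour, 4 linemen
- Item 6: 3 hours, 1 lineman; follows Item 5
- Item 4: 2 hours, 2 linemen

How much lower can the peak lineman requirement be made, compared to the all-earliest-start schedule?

7

Early-start peak: h1:11  h2:4  h3:2  h4:2  h5:1  h6:0  h7:0  h8:0  h9:0 ⇒ 11.
Leveled (Item 2@1, Item 5@2, Item 1@2, Item 3@6, Item 6@3, Item 4@3): h1:2  h2:4  h3:4  h4:4  h5:2  h6:4  h7:0  h8:0  h9:0 ⇒ 4.
Reduction 11 − 4 = 7.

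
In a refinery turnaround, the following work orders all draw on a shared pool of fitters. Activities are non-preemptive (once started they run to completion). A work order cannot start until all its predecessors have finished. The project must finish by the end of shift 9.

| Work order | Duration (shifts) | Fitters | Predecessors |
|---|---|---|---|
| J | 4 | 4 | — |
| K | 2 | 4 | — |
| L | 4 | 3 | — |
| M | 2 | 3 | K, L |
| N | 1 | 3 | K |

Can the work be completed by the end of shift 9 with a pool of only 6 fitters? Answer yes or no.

The minimum achievable peak is 7; 6 < 7, so no feasible schedule stays within the cap.

no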